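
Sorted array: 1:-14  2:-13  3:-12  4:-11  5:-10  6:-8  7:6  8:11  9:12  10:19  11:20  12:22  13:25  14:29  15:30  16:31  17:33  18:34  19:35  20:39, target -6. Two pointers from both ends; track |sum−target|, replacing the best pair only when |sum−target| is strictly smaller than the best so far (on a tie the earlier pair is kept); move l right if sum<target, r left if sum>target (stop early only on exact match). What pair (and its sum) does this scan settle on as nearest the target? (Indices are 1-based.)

pair (-12, 6) with sum -6 (|Δ|=0)

l=1 r=20: -14+39=25 d=31 *, r--
l=1 r=19: -14+35=21 d=27 *, r--
l=1 r=18: -14+34=20 d=26 *, r--
l=1 r=17: -14+33=19 d=25 *, r--
l=1 r=16: -14+31=17 d=23 *, r--
l=1 r=15: -14+30=16 d=22 *, r--
l=1 r=14: -14+29=15 d=21 *, r--
l=1 r=13: -14+25=11 d=17 *, r--
l=1 r=12: -14+22=8 d=14 *, r--
l=1 r=11: -14+20=6 d=12 *, r--
l=1 r=10: -14+19=5 d=11 *, r--
l=1 r=9: -14+12=-2 d=4 *, r--
l=1 r=8: -14+11=-3 d=3 *, r--
l=1 r=7: -14+6=-8 d=2 *, l++
l=2 r=7: -13+6=-7 d=1 *, l++
l=3 r=7: -12+6=-6 d=0 *, stop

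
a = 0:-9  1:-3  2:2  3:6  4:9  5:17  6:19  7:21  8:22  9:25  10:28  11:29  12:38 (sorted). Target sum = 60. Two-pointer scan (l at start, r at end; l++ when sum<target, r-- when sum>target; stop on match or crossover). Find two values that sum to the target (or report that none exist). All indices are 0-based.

(22, 38)

[0,12] -9+38=29 <60 → l++
[1,12] -3+38=35 <60 → l++
[2,12] 2+38=40 <60 → l++
[3,12] 6+38=44 <60 → l++
[4,12] 9+38=47 <60 → l++
[5,12] 17+38=55 <60 → l++
[6,12] 19+38=57 <60 → l++
[7,12] 21+38=59 <60 → l++
[8,12] 22+38=60 → found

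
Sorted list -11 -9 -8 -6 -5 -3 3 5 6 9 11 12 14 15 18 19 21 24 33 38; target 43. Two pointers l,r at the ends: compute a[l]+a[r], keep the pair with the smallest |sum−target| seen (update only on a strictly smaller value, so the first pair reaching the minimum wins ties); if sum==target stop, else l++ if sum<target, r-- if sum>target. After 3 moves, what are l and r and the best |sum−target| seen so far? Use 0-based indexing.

l=0 r=19: -11+38=27 d=16 *, l++
l=1 r=19: -9+38=29 d=14 *, l++
l=2 r=19: -8+38=30 d=13 *, l++

l=3, r=19, best |Δ|=13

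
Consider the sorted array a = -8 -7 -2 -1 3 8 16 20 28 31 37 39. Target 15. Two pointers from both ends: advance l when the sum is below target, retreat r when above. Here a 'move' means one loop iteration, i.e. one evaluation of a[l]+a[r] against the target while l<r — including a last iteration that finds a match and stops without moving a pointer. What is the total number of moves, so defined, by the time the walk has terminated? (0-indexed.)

9 moves

l=0 r=11: -8+39=31 >15, r--
l=0 r=10: -8+37=29 >15, r--
l=0 r=9: -8+31=23 >15, r--
l=0 r=8: -8+28=20 >15, r--
l=0 r=7: -8+20=12 <15, l++
l=1 r=7: -7+20=13 <15, l++
l=2 r=7: -2+20=18 >15, r--
l=2 r=6: -2+16=14 <15, l++
l=3 r=6: -1+16=15, found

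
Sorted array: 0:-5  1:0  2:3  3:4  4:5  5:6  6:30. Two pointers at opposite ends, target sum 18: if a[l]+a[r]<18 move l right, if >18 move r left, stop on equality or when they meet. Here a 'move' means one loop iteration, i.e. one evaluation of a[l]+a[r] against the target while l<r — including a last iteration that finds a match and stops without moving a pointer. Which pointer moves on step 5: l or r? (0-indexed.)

l

[0,6] -5+30=25 >18 → r--
[0,5] -5+6=1 <18 → l++
[1,5] 0+6=6 <18 → l++
[2,5] 3+6=9 <18 → l++
[3,5] 4+6=10 <18 → l++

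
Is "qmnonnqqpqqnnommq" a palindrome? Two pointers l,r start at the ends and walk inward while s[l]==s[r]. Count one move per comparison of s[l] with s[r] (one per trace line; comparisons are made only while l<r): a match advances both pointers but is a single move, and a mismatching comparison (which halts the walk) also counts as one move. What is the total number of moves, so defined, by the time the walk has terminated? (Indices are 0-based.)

3 moves

[0,16] 'q'=='q' → l++,r--
[1,15] 'm'=='m' → l++,r--
[2,14] 'n'!='m' → stop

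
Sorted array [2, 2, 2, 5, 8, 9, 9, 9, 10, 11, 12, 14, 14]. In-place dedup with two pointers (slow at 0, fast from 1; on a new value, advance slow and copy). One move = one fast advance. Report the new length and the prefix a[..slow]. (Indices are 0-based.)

length 8; prefix = [2, 5, 8, 9, 10, 11, 12, 14]

(s=0,f=1) a[fast]=2=a[slow] dup → fast++
(s=0,f=2) a[fast]=2=a[slow] dup → fast++
(s=0,f=3) a[fast]=5≠a[slow]=2 write a[1]=5 → slow++,fast++
(s=1,f=4) a[fast]=8≠a[slow]=5 write a[2]=8 → slow++,fast++
(s=2,f=5) a[fast]=9≠a[slow]=8 write a[3]=9 → slow++,fast++
(s=3,f=6) a[fast]=9=a[slow] dup → fast++
(s=3,f=7) a[fast]=9=a[slow] dup → fast++
(s=3,f=8) a[fast]=10≠a[slow]=9 write a[4]=10 → slow++,fast++
(s=4,f=9) a[fast]=11≠a[slow]=10 write a[5]=11 → slow++,fast++
(s=5,f=10) a[fast]=12≠a[slow]=11 write a[6]=12 → slow++,fast++
(s=6,f=11) a[fast]=14≠a[slow]=12 write a[7]=14 → slow++,fast++
(s=7,f=12) a[fast]=14=a[slow] dup → fast++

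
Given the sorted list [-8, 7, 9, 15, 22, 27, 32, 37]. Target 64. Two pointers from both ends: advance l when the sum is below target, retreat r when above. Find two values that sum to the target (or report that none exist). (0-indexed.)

[0,7] -8+37=29 <64 → l++
[1,7] 7+37=44 <64 → l++
[2,7] 9+37=46 <64 → l++
[3,7] 15+37=52 <64 → l++
[4,7] 22+37=59 <64 → l++
[5,7] 27+37=64 → found

(27, 37)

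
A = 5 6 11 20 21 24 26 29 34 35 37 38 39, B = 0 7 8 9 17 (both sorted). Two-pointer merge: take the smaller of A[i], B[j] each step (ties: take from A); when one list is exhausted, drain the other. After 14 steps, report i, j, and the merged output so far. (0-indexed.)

i=9, j=5, merged so far=[0, 5, 6, 7, 8, 9, 11, 17, 20, 21, 24, 26, 29, 34]

[i=0,j=0] A[i]=5>B[j]=0 take 0 → j++
[i=0,j=1] A[i]=5<=B[j]=7 take 5 → i++
[i=1,j=1] A[i]=6<=B[j]=7 take 6 → i++
[i=2,j=1] A[i]=11>B[j]=7 take 7 → j++
[i=2,j=2] A[i]=11>B[j]=8 take 8 → j++
[i=2,j=3] A[i]=11>B[j]=9 take 9 → j++
[i=2,j=4] A[i]=11<=B[j]=17 take 11 → i++
[i=3,j=4] A[i]=20>B[j]=17 take 17 → j++
[i=3,j=5] B done, take A[i]=20 → i++
[i=4,j=5] B done, take A[i]=21 → i++
[i=5,j=5] B done, take A[i]=24 → i++
[i=6,j=5] B done, take A[i]=26 → i++
[i=7,j=5] B done, take A[i]=29 → i++
[i=8,j=5] B done, take A[i]=34 → i++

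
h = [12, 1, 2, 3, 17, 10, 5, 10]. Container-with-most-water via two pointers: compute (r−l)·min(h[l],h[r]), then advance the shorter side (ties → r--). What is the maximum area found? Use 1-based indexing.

[1,8] min(12,10)*7=70 best=70 * → r--
[1,7] min(12,5)*6=30 best=70 → r--
[1,6] min(12,10)*5=50 best=70 → r--
[1,5] min(12,17)*4=48 best=70 → l++
[2,5] min(1,17)*3=3 best=70 → l++
[3,5] min(2,17)*2=4 best=70 → l++
[4,5] min(3,17)*1=3 best=70 → l++

max area = 70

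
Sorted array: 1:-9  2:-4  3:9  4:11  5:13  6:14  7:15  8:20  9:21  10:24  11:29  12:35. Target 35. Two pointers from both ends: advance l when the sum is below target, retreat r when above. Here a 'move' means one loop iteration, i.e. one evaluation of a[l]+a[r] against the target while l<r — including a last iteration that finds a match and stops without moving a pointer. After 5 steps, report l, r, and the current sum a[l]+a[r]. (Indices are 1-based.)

l=4, r=10, sum=35

[1,12] -9+35=26 <35 → l++
[2,12] -4+35=31 <35 → l++
[3,12] 9+35=44 >35 → r--
[3,11] 9+29=38 >35 → r--
[3,10] 9+24=33 <35 → l++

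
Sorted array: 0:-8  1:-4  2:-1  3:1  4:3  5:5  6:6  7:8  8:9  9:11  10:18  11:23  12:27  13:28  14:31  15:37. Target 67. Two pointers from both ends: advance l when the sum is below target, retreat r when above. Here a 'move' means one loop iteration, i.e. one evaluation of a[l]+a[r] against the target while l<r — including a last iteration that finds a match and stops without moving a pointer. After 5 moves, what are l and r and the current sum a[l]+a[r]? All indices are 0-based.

l=0 r=15: -8+37=29 <67, l++
l=1 r=15: -4+37=33 <67, l++
l=2 r=15: -1+37=36 <67, l++
l=3 r=15: 1+37=38 <67, l++
l=4 r=15: 3+37=40 <67, l++

l=5, r=15, sum=42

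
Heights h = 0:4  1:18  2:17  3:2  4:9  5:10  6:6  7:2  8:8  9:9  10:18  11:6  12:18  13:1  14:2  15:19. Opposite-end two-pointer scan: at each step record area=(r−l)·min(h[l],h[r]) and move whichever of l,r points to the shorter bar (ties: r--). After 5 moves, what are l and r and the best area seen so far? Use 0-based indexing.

l=0 r=15: min(4,19)*15=60 best=60 *, l++
l=1 r=15: min(18,19)*14=252 best=252 *, l++
l=2 r=15: min(17,19)*13=221 best=252, l++
l=3 r=15: min(2,19)*12=24 best=252, l++
l=4 r=15: min(9,19)*11=99 best=252, l++

l=5, r=15, best area=252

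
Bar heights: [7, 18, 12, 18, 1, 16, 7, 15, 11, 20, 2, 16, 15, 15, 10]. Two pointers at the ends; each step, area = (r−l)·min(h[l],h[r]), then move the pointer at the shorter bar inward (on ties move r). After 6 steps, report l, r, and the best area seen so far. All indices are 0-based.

l=0 r=14: min(7,10)*14=98 best=98 *, l++
l=1 r=14: min(18,10)*13=130 best=130 *, r--
l=1 r=13: min(18,15)*12=180 best=180 *, r--
l=1 r=12: min(18,15)*11=165 best=180, r--
l=1 r=11: min(18,16)*10=160 best=180, r--
l=1 r=10: min(18,2)*9=18 best=180, r--

l=1, r=9, best area=180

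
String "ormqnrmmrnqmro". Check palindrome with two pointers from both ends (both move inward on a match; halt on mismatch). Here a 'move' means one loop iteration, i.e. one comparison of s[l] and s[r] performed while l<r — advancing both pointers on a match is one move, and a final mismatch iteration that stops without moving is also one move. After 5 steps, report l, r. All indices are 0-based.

l=0 r=13: 'o'=='o', l++,r--
l=1 r=12: 'r'=='r', l++,r--
l=2 r=11: 'm'=='m', l++,r--
l=3 r=10: 'q'=='q', l++,r--
l=4 r=9: 'n'=='n', l++,r--

l=5, r=8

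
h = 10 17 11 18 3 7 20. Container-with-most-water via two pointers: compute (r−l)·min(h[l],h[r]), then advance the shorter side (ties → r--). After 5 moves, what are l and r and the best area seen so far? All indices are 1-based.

l=6, r=7, best area=85

l=1 r=7: min(10,20)*6=60 best=60 *, l++
l=2 r=7: min(17,20)*5=85 best=85 *, l++
l=3 r=7: min(11,20)*4=44 best=85, l++
l=4 r=7: min(18,20)*3=54 best=85, l++
l=5 r=7: min(3,20)*2=6 best=85, l++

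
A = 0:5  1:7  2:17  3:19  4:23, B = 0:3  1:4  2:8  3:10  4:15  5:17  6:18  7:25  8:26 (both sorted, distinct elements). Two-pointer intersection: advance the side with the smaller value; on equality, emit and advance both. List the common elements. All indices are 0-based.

i=0 j=0: 5>3, j++
i=0 j=1: 5>4, j++
i=0 j=2: 5<8, i++
i=1 j=2: 7<8, i++
i=2 j=2: 17>8, j++
i=2 j=3: 17>10, j++
i=2 j=4: 17>15, j++
i=2 j=5: 17==17 emit, i++,j++
i=3 j=6: 19>18, j++
i=3 j=7: 19<25, i++
i=4 j=7: 23<25, i++

intersection = [17]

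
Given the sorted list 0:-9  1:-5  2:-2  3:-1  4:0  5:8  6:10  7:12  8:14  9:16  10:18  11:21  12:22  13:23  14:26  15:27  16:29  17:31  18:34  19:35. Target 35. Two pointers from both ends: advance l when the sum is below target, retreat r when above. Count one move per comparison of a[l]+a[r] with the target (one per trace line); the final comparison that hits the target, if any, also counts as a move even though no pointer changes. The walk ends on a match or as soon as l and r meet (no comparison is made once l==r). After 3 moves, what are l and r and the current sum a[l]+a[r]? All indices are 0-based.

[0,19] -9+35=26 <35 → l++
[1,19] -5+35=30 <35 → l++
[2,19] -2+35=33 <35 → l++

l=3, r=19, sum=34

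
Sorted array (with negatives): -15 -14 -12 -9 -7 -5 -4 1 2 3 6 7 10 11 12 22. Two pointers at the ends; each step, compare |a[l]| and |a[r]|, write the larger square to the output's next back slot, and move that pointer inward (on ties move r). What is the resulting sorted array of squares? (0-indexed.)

[1, 4, 9, 16, 25, 36, 49, 49, 81, 100, 121, 144, 144, 196, 225, 484]

[0,15] |-15|<=|22| out[15]=484 → r--
[0,14] |-15|>|12| out[14]=225 → l++
[1,14] |-14|>|12| out[13]=196 → l++
[2,14] |-12|<=|12| out[12]=144 → r--
[2,13] |-12|>|11| out[11]=144 → l++
[3,13] |-9|<=|11| out[10]=121 → r--
[3,12] |-9|<=|10| out[9]=100 → r--
[3,11] |-9|>|7| out[8]=81 → l++
[4,11] |-7|<=|7| out[7]=49 → r--
[4,10] |-7|>|6| out[6]=49 → l++
[5,10] |-5|<=|6| out[5]=36 → r--
[5,9] |-5|>|3| out[4]=25 → l++
[6,9] |-4|>|3| out[3]=16 → l++
[7,9] |1|<=|3| out[2]=9 → r--
[7,8] |1|<=|2| out[1]=4 → r--
[7,7] |1|<=|1| out[0]=1 → r--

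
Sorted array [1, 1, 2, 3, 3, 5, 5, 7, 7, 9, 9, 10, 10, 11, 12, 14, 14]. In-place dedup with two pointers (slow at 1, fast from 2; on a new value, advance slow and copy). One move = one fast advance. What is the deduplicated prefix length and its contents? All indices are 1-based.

slow=1 fast=2: a[fast]=1=a[slow] dup, fast++
slow=1 fast=3: a[fast]=2≠a[slow]=1 write a[2]=2, slow++,fast++
slow=2 fast=4: a[fast]=3≠a[slow]=2 write a[3]=3, slow++,fast++
slow=3 fast=5: a[fast]=3=a[slow] dup, fast++
slow=3 fast=6: a[fast]=5≠a[slow]=3 write a[4]=5, slow++,fast++
slow=4 fast=7: a[fast]=5=a[slow] dup, fast++
slow=4 fast=8: a[fast]=7≠a[slow]=5 write a[5]=7, slow++,fast++
slow=5 fast=9: a[fast]=7=a[slow] dup, fast++
slow=5 fast=10: a[fast]=9≠a[slow]=7 write a[6]=9, slow++,fast++
slow=6 fast=11: a[fast]=9=a[slow] dup, fast++
slow=6 fast=12: a[fast]=10≠a[slow]=9 write a[7]=10, slow++,fast++
slow=7 fast=13: a[fast]=10=a[slow] dup, fast++
slow=7 fast=14: a[fast]=11≠a[slow]=10 write a[8]=11, slow++,fast++
slow=8 fast=15: a[fast]=12≠a[slow]=11 write a[9]=12, slow++,fast++
slow=9 fast=16: a[fast]=14≠a[slow]=12 write a[10]=14, slow++,fast++
slow=10 fast=17: a[fast]=14=a[slow] dup, fast++

length 10; prefix = [1, 2, 3, 5, 7, 9, 10, 11, 12, 14]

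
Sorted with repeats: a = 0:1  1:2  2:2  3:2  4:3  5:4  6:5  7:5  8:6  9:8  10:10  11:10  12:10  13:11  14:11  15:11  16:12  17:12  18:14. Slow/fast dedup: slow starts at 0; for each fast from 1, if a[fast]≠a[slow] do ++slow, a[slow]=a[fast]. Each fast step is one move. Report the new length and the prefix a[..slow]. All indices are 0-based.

(s=0,f=1) a[fast]=2≠a[slow]=1 write a[1]=2 → slow++,fast++
(s=1,f=2) a[fast]=2=a[slow] dup → fast++
(s=1,f=3) a[fast]=2=a[slow] dup → fast++
(s=1,f=4) a[fast]=3≠a[slow]=2 write a[2]=3 → slow++,fast++
(s=2,f=5) a[fast]=4≠a[slow]=3 write a[3]=4 → slow++,fast++
(s=3,f=6) a[fast]=5≠a[slow]=4 write a[4]=5 → slow++,fast++
(s=4,f=7) a[fast]=5=a[slow] dup → fast++
(s=4,f=8) a[fast]=6≠a[slow]=5 write a[5]=6 → slow++,fast++
(s=5,f=9) a[fast]=8≠a[slow]=6 write a[6]=8 → slow++,fast++
(s=6,f=10) a[fast]=10≠a[slow]=8 write a[7]=10 → slow++,fast++
(s=7,f=11) a[fast]=10=a[slow] dup → fast++
(s=7,f=12) a[fast]=10=a[slow] dup → fast++
(s=7,f=13) a[fast]=11≠a[slow]=10 write a[8]=11 → slow++,fast++
(s=8,f=14) a[fast]=11=a[slow] dup → fast++
(s=8,f=15) a[fast]=11=a[slow] dup → fast++
(s=8,f=16) a[fast]=12≠a[slow]=11 write a[9]=12 → slow++,fast++
(s=9,f=17) a[fast]=12=a[slow] dup → fast++
(s=9,f=18) a[fast]=14≠a[slow]=12 write a[10]=14 → slow++,fast++

length 11; prefix = [1, 2, 3, 4, 5, 6, 8, 10, 11, 12, 14]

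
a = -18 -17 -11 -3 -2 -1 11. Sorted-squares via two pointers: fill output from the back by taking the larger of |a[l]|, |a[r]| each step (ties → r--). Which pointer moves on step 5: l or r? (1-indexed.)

l=1 r=7: |-18|>|11| out[7]=324, l++
l=2 r=7: |-17|>|11| out[6]=289, l++
l=3 r=7: |-11|<=|11| out[5]=121, r--
l=3 r=6: |-11|>|-1| out[4]=121, l++
l=4 r=6: |-3|>|-1| out[3]=9, l++

l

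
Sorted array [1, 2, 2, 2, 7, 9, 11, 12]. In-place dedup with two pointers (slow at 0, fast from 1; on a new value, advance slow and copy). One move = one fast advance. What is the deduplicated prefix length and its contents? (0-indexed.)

length 6; prefix = [1, 2, 7, 9, 11, 12]

(s=0,f=1) a[fast]=2≠a[slow]=1 write a[1]=2 → slow++,fast++
(s=1,f=2) a[fast]=2=a[slow] dup → fast++
(s=1,f=3) a[fast]=2=a[slow] dup → fast++
(s=1,f=4) a[fast]=7≠a[slow]=2 write a[2]=7 → slow++,fast++
(s=2,f=5) a[fast]=9≠a[slow]=7 write a[3]=9 → slow++,fast++
(s=3,f=6) a[fast]=11≠a[slow]=9 write a[4]=11 → slow++,fast++
(s=4,f=7) a[fast]=12≠a[slow]=11 write a[5]=12 → slow++,fast++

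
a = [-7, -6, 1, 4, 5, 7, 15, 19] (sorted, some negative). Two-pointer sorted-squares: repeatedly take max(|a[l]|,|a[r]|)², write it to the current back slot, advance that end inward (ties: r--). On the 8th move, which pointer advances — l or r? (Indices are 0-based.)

r

l=0 r=7: |-7|<=|19| out[7]=361, r--
l=0 r=6: |-7|<=|15| out[6]=225, r--
l=0 r=5: |-7|<=|7| out[5]=49, r--
l=0 r=4: |-7|>|5| out[4]=49, l++
l=1 r=4: |-6|>|5| out[3]=36, l++
l=2 r=4: |1|<=|5| out[2]=25, r--
l=2 r=3: |1|<=|4| out[1]=16, r--
l=2 r=2: |1|<=|1| out[0]=1, r--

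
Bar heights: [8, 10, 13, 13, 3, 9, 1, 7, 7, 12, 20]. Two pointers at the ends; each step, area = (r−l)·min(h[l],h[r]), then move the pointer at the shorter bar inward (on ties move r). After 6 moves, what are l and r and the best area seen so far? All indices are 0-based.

l=6, r=10, best area=104

l=0 r=10: min(8,20)*10=80 best=80 *, l++
l=1 r=10: min(10,20)*9=90 best=90 *, l++
l=2 r=10: min(13,20)*8=104 best=104 *, l++
l=3 r=10: min(13,20)*7=91 best=104, l++
l=4 r=10: min(3,20)*6=18 best=104, l++
l=5 r=10: min(9,20)*5=45 best=104, l++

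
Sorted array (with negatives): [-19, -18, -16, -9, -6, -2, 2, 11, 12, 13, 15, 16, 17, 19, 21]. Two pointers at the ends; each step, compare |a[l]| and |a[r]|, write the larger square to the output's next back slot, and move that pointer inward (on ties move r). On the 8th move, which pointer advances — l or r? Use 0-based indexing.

r

l=0 r=14: |-19|<=|21| out[14]=441, r--
l=0 r=13: |-19|<=|19| out[13]=361, r--
l=0 r=12: |-19|>|17| out[12]=361, l++
l=1 r=12: |-18|>|17| out[11]=324, l++
l=2 r=12: |-16|<=|17| out[10]=289, r--
l=2 r=11: |-16|<=|16| out[9]=256, r--
l=2 r=10: |-16|>|15| out[8]=256, l++
l=3 r=10: |-9|<=|15| out[7]=225, r--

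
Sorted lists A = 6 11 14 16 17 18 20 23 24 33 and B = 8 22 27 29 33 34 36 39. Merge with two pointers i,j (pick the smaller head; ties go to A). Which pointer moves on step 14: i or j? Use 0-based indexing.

[i=0,j=0] A[i]=6<=B[j]=8 take 6 → i++
[i=1,j=0] A[i]=11>B[j]=8 take 8 → j++
[i=1,j=1] A[i]=11<=B[j]=22 take 11 → i++
[i=2,j=1] A[i]=14<=B[j]=22 take 14 → i++
[i=3,j=1] A[i]=16<=B[j]=22 take 16 → i++
[i=4,j=1] A[i]=17<=B[j]=22 take 17 → i++
[i=5,j=1] A[i]=18<=B[j]=22 take 18 → i++
[i=6,j=1] A[i]=20<=B[j]=22 take 20 → i++
[i=7,j=1] A[i]=23>B[j]=22 take 22 → j++
[i=7,j=2] A[i]=23<=B[j]=27 take 23 → i++
[i=8,j=2] A[i]=24<=B[j]=27 take 24 → i++
[i=9,j=2] A[i]=33>B[j]=27 take 27 → j++
[i=9,j=3] A[i]=33>B[j]=29 take 29 → j++
[i=9,j=4] A[i]=33<=B[j]=33 take 33 → i++

i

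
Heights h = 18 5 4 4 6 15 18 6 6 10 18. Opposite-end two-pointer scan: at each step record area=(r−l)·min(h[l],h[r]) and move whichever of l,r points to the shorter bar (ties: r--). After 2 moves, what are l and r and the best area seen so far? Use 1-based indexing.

l=1 r=11: min(18,18)*10=180 best=180 *, r--
l=1 r=10: min(18,10)*9=90 best=180, r--

l=1, r=9, best area=180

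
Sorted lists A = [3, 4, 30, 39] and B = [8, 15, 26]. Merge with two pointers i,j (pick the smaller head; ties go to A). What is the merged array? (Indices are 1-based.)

i=1 j=1: A[i]=3<=B[j]=8 take 3, i++
i=2 j=1: A[i]=4<=B[j]=8 take 4, i++
i=3 j=1: A[i]=30>B[j]=8 take 8, j++
i=3 j=2: A[i]=30>B[j]=15 take 15, j++
i=3 j=3: A[i]=30>B[j]=26 take 26, j++
i=3 j=4: B done, take A[i]=30, i++
i=4 j=4: B done, take A[i]=39, i++

[3, 4, 8, 15, 26, 30, 39]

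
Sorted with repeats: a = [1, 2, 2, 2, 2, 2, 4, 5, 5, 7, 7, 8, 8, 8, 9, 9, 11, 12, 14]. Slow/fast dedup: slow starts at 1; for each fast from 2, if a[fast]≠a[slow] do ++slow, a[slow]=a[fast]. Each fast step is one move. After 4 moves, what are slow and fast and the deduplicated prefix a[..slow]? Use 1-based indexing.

slow=1 fast=2: a[fast]=2≠a[slow]=1 write a[2]=2, slow++,fast++
slow=2 fast=3: a[fast]=2=a[slow] dup, fast++
slow=2 fast=4: a[fast]=2=a[slow] dup, fast++
slow=2 fast=5: a[fast]=2=a[slow] dup, fast++

slow=2, fast=6, prefix=[1, 2]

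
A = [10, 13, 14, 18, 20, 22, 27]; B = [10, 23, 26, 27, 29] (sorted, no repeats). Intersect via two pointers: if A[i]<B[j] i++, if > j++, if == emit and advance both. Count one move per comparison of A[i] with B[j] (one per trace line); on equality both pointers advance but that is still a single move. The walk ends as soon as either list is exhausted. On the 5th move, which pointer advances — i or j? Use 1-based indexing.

i=1 j=1: 10==10 emit, i++,j++
i=2 j=2: 13<23, i++
i=3 j=2: 14<23, i++
i=4 j=2: 18<23, i++
i=5 j=2: 20<23, i++

i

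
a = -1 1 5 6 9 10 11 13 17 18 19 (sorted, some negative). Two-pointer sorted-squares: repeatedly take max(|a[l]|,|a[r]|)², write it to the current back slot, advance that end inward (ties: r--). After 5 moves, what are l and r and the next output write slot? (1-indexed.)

l=1, r=6, next write slot=6

[1,11] |-1|<=|19| out[11]=361 → r--
[1,10] |-1|<=|18| out[10]=324 → r--
[1,9] |-1|<=|17| out[9]=289 → r--
[1,8] |-1|<=|13| out[8]=169 → r--
[1,7] |-1|<=|11| out[7]=121 → r--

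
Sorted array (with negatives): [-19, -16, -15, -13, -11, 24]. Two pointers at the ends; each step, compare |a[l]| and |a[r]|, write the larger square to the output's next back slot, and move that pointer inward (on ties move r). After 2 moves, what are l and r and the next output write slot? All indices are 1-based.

[1,6] |-19|<=|24| out[6]=576 → r--
[1,5] |-19|>|-11| out[5]=361 → l++

l=2, r=5, next write slot=4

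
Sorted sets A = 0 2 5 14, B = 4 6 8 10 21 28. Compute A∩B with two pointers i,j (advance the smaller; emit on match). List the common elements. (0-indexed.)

intersection = []

i=0 j=0: 0<4, i++
i=1 j=0: 2<4, i++
i=2 j=0: 5>4, j++
i=2 j=1: 5<6, i++
i=3 j=1: 14>6, j++
i=3 j=2: 14>8, j++
i=3 j=3: 14>10, j++
i=3 j=4: 14<21, i++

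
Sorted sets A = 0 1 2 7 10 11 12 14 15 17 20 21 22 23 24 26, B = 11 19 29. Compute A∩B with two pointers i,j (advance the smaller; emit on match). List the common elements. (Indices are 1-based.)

i=1 j=1: 0<11, i++
i=2 j=1: 1<11, i++
i=3 j=1: 2<11, i++
i=4 j=1: 7<11, i++
i=5 j=1: 10<11, i++
i=6 j=1: 11==11 emit, i++,j++
i=7 j=2: 12<19, i++
i=8 j=2: 14<19, i++
i=9 j=2: 15<19, i++
i=10 j=2: 17<19, i++
i=11 j=2: 20>19, j++
i=11 j=3: 20<29, i++
i=12 j=3: 21<29, i++
i=13 j=3: 22<29, i++
i=14 j=3: 23<29, i++
i=15 j=3: 24<29, i++
i=16 j=3: 26<29, i++

intersection = [11]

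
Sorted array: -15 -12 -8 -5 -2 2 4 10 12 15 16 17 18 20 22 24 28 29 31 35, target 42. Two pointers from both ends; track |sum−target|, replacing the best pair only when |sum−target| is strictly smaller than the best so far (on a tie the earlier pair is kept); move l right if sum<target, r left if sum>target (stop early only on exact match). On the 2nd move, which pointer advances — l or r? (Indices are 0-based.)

l

[0,19] -15+35=20 d=22 * → l++
[1,19] -12+35=23 d=19 * → l++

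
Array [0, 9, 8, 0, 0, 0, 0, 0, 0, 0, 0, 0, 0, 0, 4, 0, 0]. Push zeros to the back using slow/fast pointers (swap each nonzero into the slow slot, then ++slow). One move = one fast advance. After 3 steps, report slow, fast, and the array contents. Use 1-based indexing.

slow=3, fast=4, a=[9, 8, 0, 0, 0, 0, 0, 0, 0, 0, 0, 0, 0, 0, 4, 0, 0]

slow=1 fast=1: a[fast]=0, fast++
slow=1 fast=2: a[fast]=9≠0 swap→a[1]=9, slow++,fast++
slow=2 fast=3: a[fast]=8≠0 swap→a[2]=8, slow++,fast++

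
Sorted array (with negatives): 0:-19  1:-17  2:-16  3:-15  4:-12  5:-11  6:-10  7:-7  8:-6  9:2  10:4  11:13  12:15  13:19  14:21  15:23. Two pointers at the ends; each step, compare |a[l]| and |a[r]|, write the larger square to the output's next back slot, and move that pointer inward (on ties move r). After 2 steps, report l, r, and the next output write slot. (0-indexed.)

[0,15] |-19|<=|23| out[15]=529 → r--
[0,14] |-19|<=|21| out[14]=441 → r--

l=0, r=13, next write slot=13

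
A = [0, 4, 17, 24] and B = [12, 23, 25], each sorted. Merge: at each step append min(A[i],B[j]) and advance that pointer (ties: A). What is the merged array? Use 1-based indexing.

[0, 4, 12, 17, 23, 24, 25]

[i=1,j=1] A[i]=0<=B[j]=12 take 0 → i++
[i=2,j=1] A[i]=4<=B[j]=12 take 4 → i++
[i=3,j=1] A[i]=17>B[j]=12 take 12 → j++
[i=3,j=2] A[i]=17<=B[j]=23 take 17 → i++
[i=4,j=2] A[i]=24>B[j]=23 take 23 → j++
[i=4,j=3] A[i]=24<=B[j]=25 take 24 → i++
[i=5,j=3] A done, take B[j]=25 → j++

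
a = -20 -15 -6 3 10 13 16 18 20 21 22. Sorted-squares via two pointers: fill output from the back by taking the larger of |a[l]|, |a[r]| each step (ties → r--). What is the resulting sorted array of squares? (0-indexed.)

l=0 r=10: |-20|<=|22| out[10]=484, r--
l=0 r=9: |-20|<=|21| out[9]=441, r--
l=0 r=8: |-20|<=|20| out[8]=400, r--
l=0 r=7: |-20|>|18| out[7]=400, l++
l=1 r=7: |-15|<=|18| out[6]=324, r--
l=1 r=6: |-15|<=|16| out[5]=256, r--
l=1 r=5: |-15|>|13| out[4]=225, l++
l=2 r=5: |-6|<=|13| out[3]=169, r--
l=2 r=4: |-6|<=|10| out[2]=100, r--
l=2 r=3: |-6|>|3| out[1]=36, l++
l=3 r=3: |3|<=|3| out[0]=9, r--

[9, 36, 100, 169, 225, 256, 324, 400, 400, 441, 484]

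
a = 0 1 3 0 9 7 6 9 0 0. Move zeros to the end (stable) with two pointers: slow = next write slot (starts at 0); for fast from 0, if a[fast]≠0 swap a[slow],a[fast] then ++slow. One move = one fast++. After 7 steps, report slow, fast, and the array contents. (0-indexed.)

(s=0,f=0) a[fast]=0 → fast++
(s=0,f=1) a[fast]=1≠0 swap→a[0]=1 → slow++,fast++
(s=1,f=2) a[fast]=3≠0 swap→a[1]=3 → slow++,fast++
(s=2,f=3) a[fast]=0 → fast++
(s=2,f=4) a[fast]=9≠0 swap→a[2]=9 → slow++,fast++
(s=3,f=5) a[fast]=7≠0 swap→a[3]=7 → slow++,fast++
(s=4,f=6) a[fast]=6≠0 swap→a[4]=6 → slow++,fast++

slow=5, fast=7, a=[1, 3, 9, 7, 6, 0, 0, 9, 0, 0]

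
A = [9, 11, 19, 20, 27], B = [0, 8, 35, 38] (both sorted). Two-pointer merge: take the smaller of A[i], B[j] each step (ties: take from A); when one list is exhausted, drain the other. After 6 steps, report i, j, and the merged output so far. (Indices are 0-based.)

i=4, j=2, merged so far=[0, 8, 9, 11, 19, 20]

i=0 j=0: A[i]=9>B[j]=0 take 0, j++
i=0 j=1: A[i]=9>B[j]=8 take 8, j++
i=0 j=2: A[i]=9<=B[j]=35 take 9, i++
i=1 j=2: A[i]=11<=B[j]=35 take 11, i++
i=2 j=2: A[i]=19<=B[j]=35 take 19, i++
i=3 j=2: A[i]=20<=B[j]=35 take 20, i++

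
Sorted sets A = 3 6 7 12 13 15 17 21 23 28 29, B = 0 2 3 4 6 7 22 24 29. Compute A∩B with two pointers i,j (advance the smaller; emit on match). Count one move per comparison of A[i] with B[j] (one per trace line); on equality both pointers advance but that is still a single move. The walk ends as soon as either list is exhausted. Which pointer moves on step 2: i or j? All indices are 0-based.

i=0 j=0: 3>0, j++
i=0 j=1: 3>2, j++

j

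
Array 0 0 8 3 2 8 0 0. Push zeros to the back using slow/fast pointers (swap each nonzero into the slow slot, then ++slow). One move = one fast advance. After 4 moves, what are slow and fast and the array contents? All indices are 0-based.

slow=0 fast=0: a[fast]=0, fast++
slow=0 fast=1: a[fast]=0, fast++
slow=0 fast=2: a[fast]=8≠0 swap→a[0]=8, slow++,fast++
slow=1 fast=3: a[fast]=3≠0 swap→a[1]=3, slow++,fast++

slow=2, fast=4, a=[8, 3, 0, 0, 2, 8, 0, 0]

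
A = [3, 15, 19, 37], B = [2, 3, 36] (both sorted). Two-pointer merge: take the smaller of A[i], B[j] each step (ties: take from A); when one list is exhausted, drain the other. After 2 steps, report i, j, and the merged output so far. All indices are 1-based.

i=2, j=2, merged so far=[2, 3]

[i=1,j=1] A[i]=3>B[j]=2 take 2 → j++
[i=1,j=2] A[i]=3<=B[j]=3 take 3 → i++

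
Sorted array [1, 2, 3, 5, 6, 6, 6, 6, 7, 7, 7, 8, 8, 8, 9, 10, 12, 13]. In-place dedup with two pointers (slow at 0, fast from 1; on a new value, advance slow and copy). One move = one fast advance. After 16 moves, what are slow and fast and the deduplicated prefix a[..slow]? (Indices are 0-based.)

slow=9, fast=17, prefix=[1, 2, 3, 5, 6, 7, 8, 9, 10, 12]

(s=0,f=1) a[fast]=2≠a[slow]=1 write a[1]=2 → slow++,fast++
(s=1,f=2) a[fast]=3≠a[slow]=2 write a[2]=3 → slow++,fast++
(s=2,f=3) a[fast]=5≠a[slow]=3 write a[3]=5 → slow++,fast++
(s=3,f=4) a[fast]=6≠a[slow]=5 write a[4]=6 → slow++,fast++
(s=4,f=5) a[fast]=6=a[slow] dup → fast++
(s=4,f=6) a[fast]=6=a[slow] dup → fast++
(s=4,f=7) a[fast]=6=a[slow] dup → fast++
(s=4,f=8) a[fast]=7≠a[slow]=6 write a[5]=7 → slow++,fast++
(s=5,f=9) a[fast]=7=a[slow] dup → fast++
(s=5,f=10) a[fast]=7=a[slow] dup → fast++
(s=5,f=11) a[fast]=8≠a[slow]=7 write a[6]=8 → slow++,fast++
(s=6,f=12) a[fast]=8=a[slow] dup → fast++
(s=6,f=13) a[fast]=8=a[slow] dup → fast++
(s=6,f=14) a[fast]=9≠a[slow]=8 write a[7]=9 → slow++,fast++
(s=7,f=15) a[fast]=10≠a[slow]=9 write a[8]=10 → slow++,fast++
(s=8,f=16) a[fast]=12≠a[slow]=10 write a[9]=12 → slow++,fast++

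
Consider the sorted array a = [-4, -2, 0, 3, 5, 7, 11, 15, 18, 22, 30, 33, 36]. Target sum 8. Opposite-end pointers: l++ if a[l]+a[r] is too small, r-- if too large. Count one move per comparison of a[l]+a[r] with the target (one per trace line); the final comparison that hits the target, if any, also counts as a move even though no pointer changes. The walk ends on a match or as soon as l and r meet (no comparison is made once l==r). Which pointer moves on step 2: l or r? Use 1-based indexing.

[1,13] -4+36=32 >8 → r--
[1,12] -4+33=29 >8 → r--

r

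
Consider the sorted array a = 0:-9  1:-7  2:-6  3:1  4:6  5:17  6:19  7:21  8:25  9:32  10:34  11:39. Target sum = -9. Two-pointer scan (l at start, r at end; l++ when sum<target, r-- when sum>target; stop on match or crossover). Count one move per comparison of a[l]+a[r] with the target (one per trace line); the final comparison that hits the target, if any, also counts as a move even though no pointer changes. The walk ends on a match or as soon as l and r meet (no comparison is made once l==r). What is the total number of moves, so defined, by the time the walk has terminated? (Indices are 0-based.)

[0,11] -9+39=30 >-9 → r--
[0,10] -9+34=25 >-9 → r--
[0,9] -9+32=23 >-9 → r--
[0,8] -9+25=16 >-9 → r--
[0,7] -9+21=12 >-9 → r--
[0,6] -9+19=10 >-9 → r--
[0,5] -9+17=8 >-9 → r--
[0,4] -9+6=-3 >-9 → r--
[0,3] -9+1=-8 >-9 → r--
[0,2] -9+-6=-15 <-9 → l++
[1,2] -7+-6=-13 <-9 → l++

11 moves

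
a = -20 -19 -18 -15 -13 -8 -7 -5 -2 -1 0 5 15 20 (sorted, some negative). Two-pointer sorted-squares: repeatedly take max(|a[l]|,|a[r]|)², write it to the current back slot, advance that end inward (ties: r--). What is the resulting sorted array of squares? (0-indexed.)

[0,13] |-20|<=|20| out[13]=400 → r--
[0,12] |-20|>|15| out[12]=400 → l++
[1,12] |-19|>|15| out[11]=361 → l++
[2,12] |-18|>|15| out[10]=324 → l++
[3,12] |-15|<=|15| out[9]=225 → r--
[3,11] |-15|>|5| out[8]=225 → l++
[4,11] |-13|>|5| out[7]=169 → l++
[5,11] |-8|>|5| out[6]=64 → l++
[6,11] |-7|>|5| out[5]=49 → l++
[7,11] |-5|<=|5| out[4]=25 → r--
[7,10] |-5|>|0| out[3]=25 → l++
[8,10] |-2|>|0| out[2]=4 → l++
[9,10] |-1|>|0| out[1]=1 → l++
[10,10] |0|<=|0| out[0]=0 → r--

[0, 1, 4, 25, 25, 49, 64, 169, 225, 225, 324, 361, 400, 400]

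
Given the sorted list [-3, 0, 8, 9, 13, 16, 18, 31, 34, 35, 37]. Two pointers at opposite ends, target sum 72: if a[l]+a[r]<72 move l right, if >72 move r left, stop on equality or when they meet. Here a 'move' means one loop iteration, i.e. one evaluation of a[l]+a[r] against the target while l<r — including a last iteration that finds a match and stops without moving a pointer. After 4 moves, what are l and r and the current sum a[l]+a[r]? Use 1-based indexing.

l=5, r=11, sum=50

l=1 r=11: -3+37=34 <72, l++
l=2 r=11: 0+37=37 <72, l++
l=3 r=11: 8+37=45 <72, l++
l=4 r=11: 9+37=46 <72, l++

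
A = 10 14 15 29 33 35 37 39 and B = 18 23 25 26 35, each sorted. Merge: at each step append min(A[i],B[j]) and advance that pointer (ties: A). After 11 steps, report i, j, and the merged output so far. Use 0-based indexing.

[i=0,j=0] A[i]=10<=B[j]=18 take 10 → i++
[i=1,j=0] A[i]=14<=B[j]=18 take 14 → i++
[i=2,j=0] A[i]=15<=B[j]=18 take 15 → i++
[i=3,j=0] A[i]=29>B[j]=18 take 18 → j++
[i=3,j=1] A[i]=29>B[j]=23 take 23 → j++
[i=3,j=2] A[i]=29>B[j]=25 take 25 → j++
[i=3,j=3] A[i]=29>B[j]=26 take 26 → j++
[i=3,j=4] A[i]=29<=B[j]=35 take 29 → i++
[i=4,j=4] A[i]=33<=B[j]=35 take 33 → i++
[i=5,j=4] A[i]=35<=B[j]=35 take 35 → i++
[i=6,j=4] A[i]=37>B[j]=35 take 35 → j++

i=6, j=5, merged so far=[10, 14, 15, 18, 23, 25, 26, 29, 33, 35, 35]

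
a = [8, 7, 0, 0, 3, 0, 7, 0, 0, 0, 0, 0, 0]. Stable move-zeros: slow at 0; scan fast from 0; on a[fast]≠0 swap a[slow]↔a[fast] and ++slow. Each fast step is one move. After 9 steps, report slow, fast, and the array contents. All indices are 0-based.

slow=4, fast=9, a=[8, 7, 3, 7, 0, 0, 0, 0, 0, 0, 0, 0, 0]

(s=0,f=0) a[fast]=8≠0 swap→a[0]=8 → slow++,fast++
(s=1,f=1) a[fast]=7≠0 swap→a[1]=7 → slow++,fast++
(s=2,f=2) a[fast]=0 → fast++
(s=2,f=3) a[fast]=0 → fast++
(s=2,f=4) a[fast]=3≠0 swap→a[2]=3 → slow++,fast++
(s=3,f=5) a[fast]=0 → fast++
(s=3,f=6) a[fast]=7≠0 swap→a[3]=7 → slow++,fast++
(s=4,f=7) a[fast]=0 → fast++
(s=4,f=8) a[fast]=0 → fast++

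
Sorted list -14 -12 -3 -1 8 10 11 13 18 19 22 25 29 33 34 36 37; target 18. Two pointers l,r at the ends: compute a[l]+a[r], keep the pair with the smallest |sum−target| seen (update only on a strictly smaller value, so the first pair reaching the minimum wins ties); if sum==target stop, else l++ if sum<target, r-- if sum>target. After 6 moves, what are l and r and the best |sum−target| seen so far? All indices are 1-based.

l=3, r=13, best |Δ|=1

[1,17] -14+37=23 d=5 * → r--
[1,16] -14+36=22 d=4 * → r--
[1,15] -14+34=20 d=2 * → r--
[1,14] -14+33=19 d=1 * → r--
[1,13] -14+29=15 d=3 → l++
[2,13] -12+29=17 d=1 → l++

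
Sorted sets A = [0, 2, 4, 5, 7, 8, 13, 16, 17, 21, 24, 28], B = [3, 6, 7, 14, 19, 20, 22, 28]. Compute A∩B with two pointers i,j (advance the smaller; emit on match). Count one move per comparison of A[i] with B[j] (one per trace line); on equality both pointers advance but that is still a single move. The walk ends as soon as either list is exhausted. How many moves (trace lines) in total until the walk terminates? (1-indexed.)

18 moves

[i=1,j=1] 0<3 → i++
[i=2,j=1] 2<3 → i++
[i=3,j=1] 4>3 → j++
[i=3,j=2] 4<6 → i++
[i=4,j=2] 5<6 → i++
[i=5,j=2] 7>6 → j++
[i=5,j=3] 7==7 emit → i++,j++
[i=6,j=4] 8<14 → i++
[i=7,j=4] 13<14 → i++
[i=8,j=4] 16>14 → j++
[i=8,j=5] 16<19 → i++
[i=9,j=5] 17<19 → i++
[i=10,j=5] 21>19 → j++
[i=10,j=6] 21>20 → j++
[i=10,j=7] 21<22 → i++
[i=11,j=7] 24>22 → j++
[i=11,j=8] 24<28 → i++
[i=12,j=8] 28==28 emit → i++,j++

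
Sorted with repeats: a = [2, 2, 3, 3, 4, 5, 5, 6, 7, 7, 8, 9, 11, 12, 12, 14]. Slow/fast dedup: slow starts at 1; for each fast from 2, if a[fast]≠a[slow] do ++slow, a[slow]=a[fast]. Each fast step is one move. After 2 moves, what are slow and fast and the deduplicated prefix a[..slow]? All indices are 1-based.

slow=2, fast=4, prefix=[2, 3]

(s=1,f=2) a[fast]=2=a[slow] dup → fast++
(s=1,f=3) a[fast]=3≠a[slow]=2 write a[2]=3 → slow++,fast++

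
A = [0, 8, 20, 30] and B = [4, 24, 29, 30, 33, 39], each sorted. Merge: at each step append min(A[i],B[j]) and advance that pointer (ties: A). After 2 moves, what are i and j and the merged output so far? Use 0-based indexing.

i=1, j=1, merged so far=[0, 4]

[i=0,j=0] A[i]=0<=B[j]=4 take 0 → i++
[i=1,j=0] A[i]=8>B[j]=4 take 4 → j++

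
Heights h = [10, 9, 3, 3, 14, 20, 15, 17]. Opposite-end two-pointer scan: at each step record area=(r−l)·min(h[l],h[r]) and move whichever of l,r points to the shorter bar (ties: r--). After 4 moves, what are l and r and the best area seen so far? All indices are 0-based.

[0,7] min(10,17)*7=70 best=70 * → l++
[1,7] min(9,17)*6=54 best=70 → l++
[2,7] min(3,17)*5=15 best=70 → l++
[3,7] min(3,17)*4=12 best=70 → l++

l=4, r=7, best area=70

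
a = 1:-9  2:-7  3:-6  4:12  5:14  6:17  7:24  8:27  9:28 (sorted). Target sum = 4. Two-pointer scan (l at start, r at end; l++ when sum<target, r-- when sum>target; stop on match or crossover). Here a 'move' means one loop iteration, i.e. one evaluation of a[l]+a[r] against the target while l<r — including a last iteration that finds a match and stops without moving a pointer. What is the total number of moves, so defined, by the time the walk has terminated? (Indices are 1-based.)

8 moves

[1,9] -9+28=19 >4 → r--
[1,8] -9+27=18 >4 → r--
[1,7] -9+24=15 >4 → r--
[1,6] -9+17=8 >4 → r--
[1,5] -9+14=5 >4 → r--
[1,4] -9+12=3 <4 → l++
[2,4] -7+12=5 >4 → r--
[2,3] -7+-6=-13 <4 → l++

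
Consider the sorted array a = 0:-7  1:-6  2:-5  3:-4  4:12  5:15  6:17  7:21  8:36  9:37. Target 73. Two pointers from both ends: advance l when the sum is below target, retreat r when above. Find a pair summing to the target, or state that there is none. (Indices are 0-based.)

[0,9] -7+37=30 <73 → l++
[1,9] -6+37=31 <73 → l++
[2,9] -5+37=32 <73 → l++
[3,9] -4+37=33 <73 → l++
[4,9] 12+37=49 <73 → l++
[5,9] 15+37=52 <73 → l++
[6,9] 17+37=54 <73 → l++
[7,9] 21+37=58 <73 → l++
[8,9] 36+37=73 → found

(36, 37)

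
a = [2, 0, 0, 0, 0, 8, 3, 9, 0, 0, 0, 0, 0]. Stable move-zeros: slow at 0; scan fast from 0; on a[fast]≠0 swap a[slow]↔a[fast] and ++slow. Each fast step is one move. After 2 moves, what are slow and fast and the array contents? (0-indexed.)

slow=1, fast=2, a=[2, 0, 0, 0, 0, 8, 3, 9, 0, 0, 0, 0, 0]

(s=0,f=0) a[fast]=2≠0 swap→a[0]=2 → slow++,fast++
(s=1,f=1) a[fast]=0 → fast++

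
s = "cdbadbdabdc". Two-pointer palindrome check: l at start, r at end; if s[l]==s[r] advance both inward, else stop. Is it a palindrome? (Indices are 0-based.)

palindrome

[0,10] 'c'=='c' → l++,r--
[1,9] 'd'=='d' → l++,r--
[2,8] 'b'=='b' → l++,r--
[3,7] 'a'=='a' → l++,r--
[4,6] 'd'=='d' → l++,r--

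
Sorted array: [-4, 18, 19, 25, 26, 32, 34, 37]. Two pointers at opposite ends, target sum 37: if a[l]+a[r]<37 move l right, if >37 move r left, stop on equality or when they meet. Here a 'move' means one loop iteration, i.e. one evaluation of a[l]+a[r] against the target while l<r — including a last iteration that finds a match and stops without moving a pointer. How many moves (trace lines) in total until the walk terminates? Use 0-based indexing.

7 moves

[0,7] -4+37=33 <37 → l++
[1,7] 18+37=55 >37 → r--
[1,6] 18+34=52 >37 → r--
[1,5] 18+32=50 >37 → r--
[1,4] 18+26=44 >37 → r--
[1,3] 18+25=43 >37 → r--
[1,2] 18+19=37 → found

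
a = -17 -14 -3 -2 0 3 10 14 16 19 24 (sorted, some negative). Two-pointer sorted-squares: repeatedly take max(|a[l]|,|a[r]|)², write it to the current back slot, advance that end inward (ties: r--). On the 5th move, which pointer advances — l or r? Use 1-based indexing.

r

l=1 r=11: |-17|<=|24| out[11]=576, r--
l=1 r=10: |-17|<=|19| out[10]=361, r--
l=1 r=9: |-17|>|16| out[9]=289, l++
l=2 r=9: |-14|<=|16| out[8]=256, r--
l=2 r=8: |-14|<=|14| out[7]=196, r--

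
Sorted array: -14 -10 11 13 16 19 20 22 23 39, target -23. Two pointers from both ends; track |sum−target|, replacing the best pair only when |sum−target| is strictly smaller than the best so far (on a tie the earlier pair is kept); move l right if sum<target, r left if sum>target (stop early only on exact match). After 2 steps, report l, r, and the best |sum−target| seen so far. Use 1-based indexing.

l=1, r=8, best |Δ|=32

[1,10] -14+39=25 d=48 * → r--
[1,9] -14+23=9 d=32 * → r--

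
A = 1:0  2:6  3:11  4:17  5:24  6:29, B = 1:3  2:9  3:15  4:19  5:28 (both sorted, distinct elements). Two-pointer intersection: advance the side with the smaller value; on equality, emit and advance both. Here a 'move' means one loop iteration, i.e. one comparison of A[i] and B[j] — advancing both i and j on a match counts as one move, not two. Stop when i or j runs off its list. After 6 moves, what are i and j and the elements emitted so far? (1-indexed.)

[i=1,j=1] 0<3 → i++
[i=2,j=1] 6>3 → j++
[i=2,j=2] 6<9 → i++
[i=3,j=2] 11>9 → j++
[i=3,j=3] 11<15 → i++
[i=4,j=3] 17>15 → j++

i=4, j=4, emitted=[]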